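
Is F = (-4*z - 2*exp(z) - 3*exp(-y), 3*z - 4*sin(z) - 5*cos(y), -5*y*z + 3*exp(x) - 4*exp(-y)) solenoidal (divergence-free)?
No, ∇·F = -5*y + 5*sin(y)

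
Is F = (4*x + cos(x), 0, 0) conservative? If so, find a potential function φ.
Yes, F is conservative. φ = 2*x**2 + sin(x)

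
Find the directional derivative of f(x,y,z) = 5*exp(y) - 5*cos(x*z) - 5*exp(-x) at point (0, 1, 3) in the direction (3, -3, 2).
15*sqrt(22)*(1 - E)/22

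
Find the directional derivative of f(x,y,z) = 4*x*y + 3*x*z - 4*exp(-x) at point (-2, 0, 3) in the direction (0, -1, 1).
sqrt(2)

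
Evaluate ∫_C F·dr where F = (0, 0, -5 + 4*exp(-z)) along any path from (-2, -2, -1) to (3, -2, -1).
0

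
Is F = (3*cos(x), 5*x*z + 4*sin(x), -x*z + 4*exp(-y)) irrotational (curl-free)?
No, ∇×F = (-5*x - 4*exp(-y), z, 5*z + 4*cos(x))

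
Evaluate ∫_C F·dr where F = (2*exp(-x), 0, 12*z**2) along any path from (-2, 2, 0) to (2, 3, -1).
-4 + 4*sinh(2)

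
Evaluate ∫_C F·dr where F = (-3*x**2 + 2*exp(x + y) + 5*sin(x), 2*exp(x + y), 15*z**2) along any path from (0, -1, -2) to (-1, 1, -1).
-5*cos(1) - 2*exp(-1) + 43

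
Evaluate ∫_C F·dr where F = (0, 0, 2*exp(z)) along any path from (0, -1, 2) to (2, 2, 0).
2 - 2*exp(2)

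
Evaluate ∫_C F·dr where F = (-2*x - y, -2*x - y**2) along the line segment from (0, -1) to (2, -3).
38/3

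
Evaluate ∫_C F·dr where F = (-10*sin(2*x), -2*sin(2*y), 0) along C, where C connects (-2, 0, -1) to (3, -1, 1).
-1 + cos(2) - 5*cos(4) + 5*cos(6)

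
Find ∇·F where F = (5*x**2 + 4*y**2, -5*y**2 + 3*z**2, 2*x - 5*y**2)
10*x - 10*y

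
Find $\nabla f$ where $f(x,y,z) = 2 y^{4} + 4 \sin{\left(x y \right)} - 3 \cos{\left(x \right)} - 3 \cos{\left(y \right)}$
(4*y*cos(x*y) + 3*sin(x), 4*x*cos(x*y) + 8*y**3 + 3*sin(y), 0)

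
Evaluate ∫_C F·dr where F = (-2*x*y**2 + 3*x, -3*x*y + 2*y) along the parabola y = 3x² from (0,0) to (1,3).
-33/10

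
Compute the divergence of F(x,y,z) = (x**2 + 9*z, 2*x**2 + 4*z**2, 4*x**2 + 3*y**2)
2*x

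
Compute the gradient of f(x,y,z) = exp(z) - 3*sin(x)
(-3*cos(x), 0, exp(z))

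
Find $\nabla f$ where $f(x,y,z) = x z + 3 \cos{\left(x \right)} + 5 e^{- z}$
(z - 3*sin(x), 0, x - 5*exp(-z))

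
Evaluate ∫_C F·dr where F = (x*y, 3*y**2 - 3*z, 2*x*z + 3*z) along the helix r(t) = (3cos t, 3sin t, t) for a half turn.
6 + 3*pi**2/2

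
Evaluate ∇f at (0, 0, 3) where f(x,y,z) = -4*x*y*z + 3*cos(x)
(0, 0, 0)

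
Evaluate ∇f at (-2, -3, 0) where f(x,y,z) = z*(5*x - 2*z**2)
(0, 0, -10)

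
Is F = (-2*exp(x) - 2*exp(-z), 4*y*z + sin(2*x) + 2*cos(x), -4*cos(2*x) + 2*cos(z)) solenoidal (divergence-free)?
No, ∇·F = 4*z - 2*exp(x) - 2*sin(z)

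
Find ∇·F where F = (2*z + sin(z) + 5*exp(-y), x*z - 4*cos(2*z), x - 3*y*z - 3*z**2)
-3*y - 6*z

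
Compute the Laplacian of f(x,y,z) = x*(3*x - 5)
6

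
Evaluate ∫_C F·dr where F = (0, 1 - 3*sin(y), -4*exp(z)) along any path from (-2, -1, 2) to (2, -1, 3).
4*(1 - E)*exp(2)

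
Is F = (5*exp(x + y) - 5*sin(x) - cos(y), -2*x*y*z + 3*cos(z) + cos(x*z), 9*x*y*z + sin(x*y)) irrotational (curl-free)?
No, ∇×F = (2*x*y + 9*x*z + x*sin(x*z) + x*cos(x*y) + 3*sin(z), -y*(9*z + cos(x*y)), -2*y*z - z*sin(x*z) - 5*exp(x + y) - sin(y))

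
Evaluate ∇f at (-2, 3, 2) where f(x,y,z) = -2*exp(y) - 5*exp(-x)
(5*exp(2), -2*exp(3), 0)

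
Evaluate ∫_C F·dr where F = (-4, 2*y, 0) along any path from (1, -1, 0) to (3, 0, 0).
-9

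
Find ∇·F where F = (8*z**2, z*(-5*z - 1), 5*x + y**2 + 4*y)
0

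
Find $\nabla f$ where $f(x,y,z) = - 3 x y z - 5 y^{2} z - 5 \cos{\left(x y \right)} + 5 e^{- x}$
(-3*y*z + 5*y*sin(x*y) - 5*exp(-x), -3*x*z + 5*x*sin(x*y) - 10*y*z, y*(-3*x - 5*y))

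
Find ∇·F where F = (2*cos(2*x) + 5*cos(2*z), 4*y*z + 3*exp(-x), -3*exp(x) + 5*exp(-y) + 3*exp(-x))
4*z - 4*sin(2*x)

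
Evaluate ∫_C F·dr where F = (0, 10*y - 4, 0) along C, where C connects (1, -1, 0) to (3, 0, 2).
-9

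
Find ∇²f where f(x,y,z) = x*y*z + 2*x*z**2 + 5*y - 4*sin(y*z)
4*x + 4*y**2*sin(y*z) + 4*z**2*sin(y*z)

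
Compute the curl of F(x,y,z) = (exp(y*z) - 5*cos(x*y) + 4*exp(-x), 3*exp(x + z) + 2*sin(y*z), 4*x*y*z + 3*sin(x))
(4*x*z - 2*y*cos(y*z) - 3*exp(x + z), -4*y*z + y*exp(y*z) - 3*cos(x), -5*x*sin(x*y) - z*exp(y*z) + 3*exp(x + z))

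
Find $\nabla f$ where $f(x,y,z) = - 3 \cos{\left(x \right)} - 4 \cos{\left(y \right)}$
(3*sin(x), 4*sin(y), 0)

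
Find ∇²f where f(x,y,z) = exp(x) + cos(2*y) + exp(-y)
exp(x) - 4*cos(2*y) + exp(-y)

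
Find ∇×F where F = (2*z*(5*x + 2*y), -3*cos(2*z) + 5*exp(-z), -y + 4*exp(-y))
(-6*sin(2*z) - 1 + 5*exp(-z) - 4*exp(-y), 10*x + 4*y, -4*z)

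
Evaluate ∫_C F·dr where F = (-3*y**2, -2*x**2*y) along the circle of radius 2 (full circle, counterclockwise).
0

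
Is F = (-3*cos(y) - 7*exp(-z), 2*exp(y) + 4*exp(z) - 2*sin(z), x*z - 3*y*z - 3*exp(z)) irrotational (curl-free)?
No, ∇×F = (-3*z - 4*exp(z) + 2*cos(z), -z + 7*exp(-z), -3*sin(y))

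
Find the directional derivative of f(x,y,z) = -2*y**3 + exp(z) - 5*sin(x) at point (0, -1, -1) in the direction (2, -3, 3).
sqrt(22)*(3 + 8*E)*exp(-1)/22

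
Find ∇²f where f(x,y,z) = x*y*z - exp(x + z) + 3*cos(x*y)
-3*x**2*cos(x*y) - 3*y**2*cos(x*y) - 2*exp(x + z)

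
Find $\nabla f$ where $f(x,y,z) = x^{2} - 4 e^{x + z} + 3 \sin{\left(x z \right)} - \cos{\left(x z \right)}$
(2*x + z*sin(x*z) + 3*z*cos(x*z) - 4*exp(x + z), 0, x*sin(x*z) + 3*x*cos(x*z) - 4*exp(x + z))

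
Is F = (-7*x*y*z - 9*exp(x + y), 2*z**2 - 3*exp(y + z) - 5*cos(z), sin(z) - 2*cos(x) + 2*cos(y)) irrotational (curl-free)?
No, ∇×F = (-4*z + 3*exp(y + z) - 2*sin(y) - 5*sin(z), -7*x*y - 2*sin(x), 7*x*z + 9*exp(x + y))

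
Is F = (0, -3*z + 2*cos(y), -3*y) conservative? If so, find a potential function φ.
Yes, F is conservative. φ = -3*y*z + 2*sin(y)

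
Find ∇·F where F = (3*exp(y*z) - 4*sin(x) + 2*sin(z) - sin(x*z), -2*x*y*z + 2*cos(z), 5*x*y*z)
5*x*y - 2*x*z - z*cos(x*z) - 4*cos(x)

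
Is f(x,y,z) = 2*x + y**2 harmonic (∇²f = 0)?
No, ∇²f = 2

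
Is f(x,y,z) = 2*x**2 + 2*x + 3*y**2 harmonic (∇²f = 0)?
No, ∇²f = 10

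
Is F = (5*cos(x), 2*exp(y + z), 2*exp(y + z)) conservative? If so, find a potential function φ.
Yes, F is conservative. φ = 2*exp(y + z) + 5*sin(x)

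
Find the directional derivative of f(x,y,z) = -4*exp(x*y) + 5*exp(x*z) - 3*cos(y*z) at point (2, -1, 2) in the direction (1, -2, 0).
sqrt(5)*(4 + 12*exp(2)*sin(2)/5 + 2*exp(6))*exp(-2)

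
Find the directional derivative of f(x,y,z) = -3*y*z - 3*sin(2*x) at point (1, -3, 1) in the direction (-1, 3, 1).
6*sqrt(11)*cos(2)/11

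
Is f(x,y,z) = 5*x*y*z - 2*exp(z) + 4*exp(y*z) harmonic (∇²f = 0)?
No, ∇²f = 4*y**2*exp(y*z) + 4*z**2*exp(y*z) - 2*exp(z)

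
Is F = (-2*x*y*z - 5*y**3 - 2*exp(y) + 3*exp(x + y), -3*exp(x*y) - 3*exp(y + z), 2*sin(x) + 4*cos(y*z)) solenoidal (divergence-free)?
No, ∇·F = -3*x*exp(x*y) - 2*y*z - 4*y*sin(y*z) + 3*exp(x + y) - 3*exp(y + z)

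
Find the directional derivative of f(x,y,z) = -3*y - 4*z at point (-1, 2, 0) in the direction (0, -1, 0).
3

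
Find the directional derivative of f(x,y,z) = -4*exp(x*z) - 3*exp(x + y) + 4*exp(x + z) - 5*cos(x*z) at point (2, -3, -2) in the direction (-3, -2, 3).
3*sqrt(22)*(-16 + 5*exp(3) - 20*exp(4)*sin(4))*exp(-4)/22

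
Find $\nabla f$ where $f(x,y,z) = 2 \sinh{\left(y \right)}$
(0, 2*cosh(y), 0)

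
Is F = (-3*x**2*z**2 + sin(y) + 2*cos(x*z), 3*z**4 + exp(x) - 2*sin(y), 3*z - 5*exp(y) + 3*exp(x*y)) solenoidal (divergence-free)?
No, ∇·F = -6*x*z**2 - 2*z*sin(x*z) - 2*cos(y) + 3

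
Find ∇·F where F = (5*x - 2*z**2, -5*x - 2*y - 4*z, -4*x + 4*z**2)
8*z + 3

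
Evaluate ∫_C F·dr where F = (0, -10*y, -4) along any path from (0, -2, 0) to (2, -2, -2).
8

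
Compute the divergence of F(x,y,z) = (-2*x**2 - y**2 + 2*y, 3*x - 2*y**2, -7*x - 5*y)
-4*x - 4*y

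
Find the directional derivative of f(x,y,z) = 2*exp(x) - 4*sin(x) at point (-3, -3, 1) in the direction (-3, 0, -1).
3*sqrt(10)*(2*exp(3)*cos(3) - 1)*exp(-3)/5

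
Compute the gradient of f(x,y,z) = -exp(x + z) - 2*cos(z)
(-exp(x + z), 0, -exp(x + z) + 2*sin(z))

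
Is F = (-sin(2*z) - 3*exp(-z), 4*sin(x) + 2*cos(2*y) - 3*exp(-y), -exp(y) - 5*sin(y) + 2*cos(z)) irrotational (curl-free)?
No, ∇×F = (-exp(y) - 5*cos(y), -2*cos(2*z) + 3*exp(-z), 4*cos(x))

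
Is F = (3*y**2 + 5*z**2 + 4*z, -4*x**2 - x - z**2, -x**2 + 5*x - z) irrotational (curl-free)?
No, ∇×F = (2*z, 2*x + 10*z - 1, -8*x - 6*y - 1)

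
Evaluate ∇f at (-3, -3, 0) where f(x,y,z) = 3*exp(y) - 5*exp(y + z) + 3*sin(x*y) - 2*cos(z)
(-9*cos(9), -2*exp(-3) - 9*cos(9), -5*exp(-3))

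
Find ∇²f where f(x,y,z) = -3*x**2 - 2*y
-6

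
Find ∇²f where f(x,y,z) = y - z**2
-2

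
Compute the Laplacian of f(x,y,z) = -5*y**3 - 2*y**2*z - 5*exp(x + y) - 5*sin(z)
-30*y - 4*z - 10*exp(x + y) + 5*sin(z)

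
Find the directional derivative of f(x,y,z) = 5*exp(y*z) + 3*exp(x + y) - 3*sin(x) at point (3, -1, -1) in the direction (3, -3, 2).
sqrt(22)*(-9*cos(3) + 5*E)/22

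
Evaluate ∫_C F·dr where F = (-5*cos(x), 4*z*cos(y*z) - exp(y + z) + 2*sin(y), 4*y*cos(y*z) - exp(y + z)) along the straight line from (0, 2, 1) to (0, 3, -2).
-4*sin(2) - E + 2*cos(2) - 4*sin(6) - 2*cos(3) + exp(3)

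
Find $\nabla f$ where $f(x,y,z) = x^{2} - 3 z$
(2*x, 0, -3)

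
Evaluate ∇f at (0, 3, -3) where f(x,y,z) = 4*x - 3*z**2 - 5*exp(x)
(-1, 0, 18)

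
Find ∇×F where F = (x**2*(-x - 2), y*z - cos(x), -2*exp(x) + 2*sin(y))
(-y + 2*cos(y), 2*exp(x), sin(x))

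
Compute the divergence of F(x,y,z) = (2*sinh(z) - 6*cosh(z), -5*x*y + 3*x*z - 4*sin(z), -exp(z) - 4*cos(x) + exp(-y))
-5*x - exp(z)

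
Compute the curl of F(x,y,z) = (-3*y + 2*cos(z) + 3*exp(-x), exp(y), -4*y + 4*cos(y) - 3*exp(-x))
(-4*sin(y) - 4, -2*sin(z) - 3*exp(-x), 3)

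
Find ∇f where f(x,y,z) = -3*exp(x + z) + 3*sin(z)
(-3*exp(x + z), 0, -3*exp(x + z) + 3*cos(z))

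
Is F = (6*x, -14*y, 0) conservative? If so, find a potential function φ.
Yes, F is conservative. φ = 3*x**2 - 7*y**2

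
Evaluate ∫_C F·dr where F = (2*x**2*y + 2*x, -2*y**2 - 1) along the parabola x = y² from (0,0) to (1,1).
-2/21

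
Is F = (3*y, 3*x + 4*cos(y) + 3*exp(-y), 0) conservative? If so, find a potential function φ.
Yes, F is conservative. φ = 3*x*y + 4*sin(y) - 3*exp(-y)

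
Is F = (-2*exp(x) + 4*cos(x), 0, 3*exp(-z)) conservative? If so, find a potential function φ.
Yes, F is conservative. φ = -2*exp(x) + 4*sin(x) - 3*exp(-z)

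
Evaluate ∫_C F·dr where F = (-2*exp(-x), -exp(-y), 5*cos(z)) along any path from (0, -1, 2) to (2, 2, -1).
-5*sin(2) - 5*sin(1) - E - 2 + 3*exp(-2)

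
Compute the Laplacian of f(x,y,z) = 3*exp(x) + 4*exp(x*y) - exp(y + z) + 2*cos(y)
4*x**2*exp(x*y) + 4*y**2*exp(x*y) + 3*exp(x) - 2*exp(y + z) - 2*cos(y)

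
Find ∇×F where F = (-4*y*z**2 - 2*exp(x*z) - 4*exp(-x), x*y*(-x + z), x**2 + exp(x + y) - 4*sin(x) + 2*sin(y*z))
(-x*y + 2*z*cos(y*z) + exp(x + y), -2*x*exp(x*z) - 2*x - 8*y*z - exp(x + y) + 4*cos(x), -x*y - y*(x - z) + 4*z**2)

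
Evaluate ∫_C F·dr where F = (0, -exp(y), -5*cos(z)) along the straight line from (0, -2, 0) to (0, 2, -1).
-exp(2) + exp(-2) + 5*sin(1)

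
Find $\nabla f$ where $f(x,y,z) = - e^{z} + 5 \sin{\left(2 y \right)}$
(0, 10*cos(2*y), -exp(z))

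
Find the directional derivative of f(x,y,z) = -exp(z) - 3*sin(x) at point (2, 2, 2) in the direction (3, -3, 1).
-sqrt(19)*(9*cos(2) + exp(2))/19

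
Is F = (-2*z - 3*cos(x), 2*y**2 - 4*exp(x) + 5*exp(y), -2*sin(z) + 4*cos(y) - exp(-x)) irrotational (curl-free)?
No, ∇×F = (-4*sin(y), -2 - exp(-x), -4*exp(x))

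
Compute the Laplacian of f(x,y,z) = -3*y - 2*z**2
-4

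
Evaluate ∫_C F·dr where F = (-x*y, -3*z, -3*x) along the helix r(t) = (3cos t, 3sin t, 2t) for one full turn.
0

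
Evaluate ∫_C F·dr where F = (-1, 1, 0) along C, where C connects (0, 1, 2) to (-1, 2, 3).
2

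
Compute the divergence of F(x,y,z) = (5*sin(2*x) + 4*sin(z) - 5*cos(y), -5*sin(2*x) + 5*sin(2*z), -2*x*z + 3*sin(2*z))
-2*x + 10*cos(2*x) + 6*cos(2*z)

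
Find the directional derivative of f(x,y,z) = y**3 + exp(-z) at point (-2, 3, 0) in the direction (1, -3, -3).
-78*sqrt(19)/19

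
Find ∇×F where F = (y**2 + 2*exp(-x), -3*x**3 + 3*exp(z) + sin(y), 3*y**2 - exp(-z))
(6*y - 3*exp(z), 0, -9*x**2 - 2*y)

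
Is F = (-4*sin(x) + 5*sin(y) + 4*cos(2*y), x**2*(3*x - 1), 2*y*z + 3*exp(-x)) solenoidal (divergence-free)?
No, ∇·F = 2*y - 4*cos(x)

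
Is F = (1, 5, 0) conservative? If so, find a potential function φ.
Yes, F is conservative. φ = x + 5*y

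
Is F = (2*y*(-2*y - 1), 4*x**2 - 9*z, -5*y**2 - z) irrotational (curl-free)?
No, ∇×F = (9 - 10*y, 0, 8*x + 8*y + 2)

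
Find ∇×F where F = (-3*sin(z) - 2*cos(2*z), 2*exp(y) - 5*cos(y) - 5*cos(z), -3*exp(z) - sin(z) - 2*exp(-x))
(-5*sin(z), ((8*sin(z) - 3)*exp(x)*cos(z) - 2)*exp(-x), 0)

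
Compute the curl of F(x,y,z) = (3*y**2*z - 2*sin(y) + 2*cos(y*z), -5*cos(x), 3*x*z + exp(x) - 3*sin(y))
(-3*cos(y), 3*y**2 - 2*y*sin(y*z) - 3*z - exp(x), -6*y*z + 2*z*sin(y*z) + 5*sin(x) + 2*cos(y))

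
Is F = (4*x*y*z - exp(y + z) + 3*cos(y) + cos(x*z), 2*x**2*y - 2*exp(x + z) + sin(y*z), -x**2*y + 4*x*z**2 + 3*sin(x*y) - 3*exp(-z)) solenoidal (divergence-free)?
No, ∇·F = 2*x**2 + 8*x*z + 4*y*z - z*sin(x*z) + z*cos(y*z) + 3*exp(-z)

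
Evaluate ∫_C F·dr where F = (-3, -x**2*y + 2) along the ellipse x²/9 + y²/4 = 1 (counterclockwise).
0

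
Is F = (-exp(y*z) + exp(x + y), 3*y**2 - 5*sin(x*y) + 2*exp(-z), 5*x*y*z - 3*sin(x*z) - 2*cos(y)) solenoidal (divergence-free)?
No, ∇·F = 5*x*y - 5*x*cos(x*y) - 3*x*cos(x*z) + 6*y + exp(x + y)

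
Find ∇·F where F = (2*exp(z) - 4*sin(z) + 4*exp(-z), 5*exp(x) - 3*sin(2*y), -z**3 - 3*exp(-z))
-3*z**2 - 6*cos(2*y) + 3*exp(-z)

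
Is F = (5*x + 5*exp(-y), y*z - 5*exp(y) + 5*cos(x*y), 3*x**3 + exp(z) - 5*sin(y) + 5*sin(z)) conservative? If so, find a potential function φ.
No, ∇×F = (-y - 5*cos(y), -9*x**2, -5*y*sin(x*y) + 5*exp(-y)) ≠ 0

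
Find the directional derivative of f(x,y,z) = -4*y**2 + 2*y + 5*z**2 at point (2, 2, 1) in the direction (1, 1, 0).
-7*sqrt(2)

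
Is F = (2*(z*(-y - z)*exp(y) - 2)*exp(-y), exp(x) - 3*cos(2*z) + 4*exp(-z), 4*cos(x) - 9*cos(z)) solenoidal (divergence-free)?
No, ∇·F = 9*sin(z)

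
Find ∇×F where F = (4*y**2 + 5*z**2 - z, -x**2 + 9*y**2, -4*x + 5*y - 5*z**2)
(5, 10*z + 3, -2*x - 8*y)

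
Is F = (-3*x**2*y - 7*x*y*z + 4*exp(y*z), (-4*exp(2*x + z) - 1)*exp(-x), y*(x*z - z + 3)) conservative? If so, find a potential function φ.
No, ∇×F = (x*z - z + 4*exp(x + z) + 3, y*(-7*x - z + 4*exp(y*z)), 3*x**2 + 7*x*z - 4*z*exp(y*z) - 4*exp(x + z) + exp(-x)) ≠ 0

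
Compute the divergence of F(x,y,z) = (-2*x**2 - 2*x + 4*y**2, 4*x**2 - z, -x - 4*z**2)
-4*x - 8*z - 2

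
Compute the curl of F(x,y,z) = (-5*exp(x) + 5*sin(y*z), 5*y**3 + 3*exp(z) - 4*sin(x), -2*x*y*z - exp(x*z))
(-2*x*z - 3*exp(z), 2*y*z + 5*y*cos(y*z) + z*exp(x*z), -5*z*cos(y*z) - 4*cos(x))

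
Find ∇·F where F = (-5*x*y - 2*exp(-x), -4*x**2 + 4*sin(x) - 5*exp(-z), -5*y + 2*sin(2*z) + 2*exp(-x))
-5*y + 4*cos(2*z) + 2*exp(-x)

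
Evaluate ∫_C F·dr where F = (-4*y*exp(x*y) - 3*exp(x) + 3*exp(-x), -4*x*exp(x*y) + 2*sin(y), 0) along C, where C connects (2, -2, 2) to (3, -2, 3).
(3*(1 - E)*exp(8) - 3*exp(3) - 4 + 4*exp(2) + 3*exp(4))*exp(-6)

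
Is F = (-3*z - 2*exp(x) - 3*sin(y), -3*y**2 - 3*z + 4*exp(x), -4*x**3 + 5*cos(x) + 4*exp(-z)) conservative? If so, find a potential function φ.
No, ∇×F = (3, 12*x**2 + 5*sin(x) - 3, 4*exp(x) + 3*cos(y)) ≠ 0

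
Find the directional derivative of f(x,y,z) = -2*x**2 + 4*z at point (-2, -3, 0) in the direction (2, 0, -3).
4*sqrt(13)/13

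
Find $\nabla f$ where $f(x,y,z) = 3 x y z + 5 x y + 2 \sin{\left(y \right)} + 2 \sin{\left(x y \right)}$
(y*(3*z + 2*cos(x*y) + 5), 3*x*z + 2*x*cos(x*y) + 5*x + 2*cos(y), 3*x*y)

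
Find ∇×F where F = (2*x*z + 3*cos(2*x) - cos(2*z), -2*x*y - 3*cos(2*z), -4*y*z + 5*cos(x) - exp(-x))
(-4*z - 6*sin(2*z), 2*x + 5*sin(x) + 2*sin(2*z) - exp(-x), -2*y)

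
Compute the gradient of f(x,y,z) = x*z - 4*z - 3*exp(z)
(z, 0, x - 3*exp(z) - 4)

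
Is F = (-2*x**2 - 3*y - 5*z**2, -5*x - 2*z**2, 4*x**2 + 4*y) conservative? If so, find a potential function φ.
No, ∇×F = (4*z + 4, -8*x - 10*z, -2) ≠ 0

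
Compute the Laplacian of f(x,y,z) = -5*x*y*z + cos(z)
-cos(z)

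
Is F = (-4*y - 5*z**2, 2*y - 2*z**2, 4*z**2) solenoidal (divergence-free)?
No, ∇·F = 8*z + 2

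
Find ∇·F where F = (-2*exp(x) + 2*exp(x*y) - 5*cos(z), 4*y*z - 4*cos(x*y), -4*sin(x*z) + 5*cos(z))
4*x*sin(x*y) - 4*x*cos(x*z) + 2*y*exp(x*y) + 4*z - 2*exp(x) - 5*sin(z)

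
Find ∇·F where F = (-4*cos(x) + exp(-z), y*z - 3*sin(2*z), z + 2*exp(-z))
z + 4*sin(x) + 1 - 2*exp(-z)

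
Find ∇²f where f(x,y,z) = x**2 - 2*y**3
2 - 12*y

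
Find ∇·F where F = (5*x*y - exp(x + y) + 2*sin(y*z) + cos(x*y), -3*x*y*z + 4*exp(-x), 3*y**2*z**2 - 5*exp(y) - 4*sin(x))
-3*x*z + 6*y**2*z - y*sin(x*y) + 5*y - exp(x + y)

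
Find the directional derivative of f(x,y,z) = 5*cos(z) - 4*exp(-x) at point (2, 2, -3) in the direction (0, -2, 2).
5*sqrt(2)*sin(3)/2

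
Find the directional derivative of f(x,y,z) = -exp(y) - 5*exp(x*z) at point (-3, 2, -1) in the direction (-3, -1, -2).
sqrt(14)*(1 - 45*E)*exp(2)/14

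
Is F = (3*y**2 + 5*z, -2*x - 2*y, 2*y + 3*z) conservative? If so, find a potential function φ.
No, ∇×F = (2, 5, -6*y - 2) ≠ 0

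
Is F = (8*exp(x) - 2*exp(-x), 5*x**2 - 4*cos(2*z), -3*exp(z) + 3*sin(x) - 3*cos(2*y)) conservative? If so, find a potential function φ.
No, ∇×F = (6*sin(2*y) - 8*sin(2*z), -3*cos(x), 10*x) ≠ 0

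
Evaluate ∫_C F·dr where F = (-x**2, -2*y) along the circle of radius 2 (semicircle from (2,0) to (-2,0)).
16/3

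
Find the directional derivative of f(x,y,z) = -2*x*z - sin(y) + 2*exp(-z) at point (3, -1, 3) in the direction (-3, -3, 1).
sqrt(19)*(-2 + 3*exp(3)*cos(1) + 12*exp(3))*exp(-3)/19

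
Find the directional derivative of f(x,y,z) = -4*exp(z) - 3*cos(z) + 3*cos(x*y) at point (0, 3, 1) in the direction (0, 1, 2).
2*sqrt(5)*(-4*E + 3*sin(1))/5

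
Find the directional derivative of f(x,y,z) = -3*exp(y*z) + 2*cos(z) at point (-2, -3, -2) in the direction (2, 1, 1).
sqrt(6)*(2*sin(2) + 15*exp(6))/6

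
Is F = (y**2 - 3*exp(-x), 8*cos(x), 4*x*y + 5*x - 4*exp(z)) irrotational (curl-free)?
No, ∇×F = (4*x, -4*y - 5, -2*y - 8*sin(x))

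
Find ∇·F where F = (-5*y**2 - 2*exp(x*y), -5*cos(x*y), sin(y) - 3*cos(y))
5*x*sin(x*y) - 2*y*exp(x*y)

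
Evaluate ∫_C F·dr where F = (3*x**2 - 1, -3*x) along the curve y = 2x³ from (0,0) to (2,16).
-66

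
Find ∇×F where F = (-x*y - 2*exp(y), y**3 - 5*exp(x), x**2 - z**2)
(0, -2*x, x - 5*exp(x) + 2*exp(y))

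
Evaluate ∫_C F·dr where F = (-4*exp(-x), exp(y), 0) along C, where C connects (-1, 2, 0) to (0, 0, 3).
-4*E - exp(2) + 5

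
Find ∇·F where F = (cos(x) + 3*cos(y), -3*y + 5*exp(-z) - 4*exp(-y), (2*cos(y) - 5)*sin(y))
-sin(x) - 3 + 4*exp(-y)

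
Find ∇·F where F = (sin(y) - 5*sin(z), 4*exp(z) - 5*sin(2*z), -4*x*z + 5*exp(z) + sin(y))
-4*x + 5*exp(z)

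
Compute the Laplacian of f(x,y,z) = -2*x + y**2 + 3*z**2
8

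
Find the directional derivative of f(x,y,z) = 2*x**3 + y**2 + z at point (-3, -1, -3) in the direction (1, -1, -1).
55*sqrt(3)/3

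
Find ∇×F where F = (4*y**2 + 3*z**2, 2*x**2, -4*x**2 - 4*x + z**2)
(0, 8*x + 6*z + 4, 4*x - 8*y)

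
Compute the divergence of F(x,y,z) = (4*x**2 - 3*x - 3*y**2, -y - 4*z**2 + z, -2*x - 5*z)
8*x - 9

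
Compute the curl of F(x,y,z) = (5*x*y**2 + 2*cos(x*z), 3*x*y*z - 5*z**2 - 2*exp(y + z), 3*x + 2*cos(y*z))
(-3*x*y - 2*z*sin(y*z) + 10*z + 2*exp(y + z), -2*x*sin(x*z) - 3, y*(-10*x + 3*z))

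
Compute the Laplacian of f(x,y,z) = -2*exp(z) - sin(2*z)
-2*exp(z) + 4*sin(2*z)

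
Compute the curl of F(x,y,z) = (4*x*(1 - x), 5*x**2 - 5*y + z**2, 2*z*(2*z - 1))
(-2*z, 0, 10*x)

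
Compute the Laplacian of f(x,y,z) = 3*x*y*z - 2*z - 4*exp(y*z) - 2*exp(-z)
-4*y**2*exp(y*z) - 4*z**2*exp(y*z) - 2*exp(-z)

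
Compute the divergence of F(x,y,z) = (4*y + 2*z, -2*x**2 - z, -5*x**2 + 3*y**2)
0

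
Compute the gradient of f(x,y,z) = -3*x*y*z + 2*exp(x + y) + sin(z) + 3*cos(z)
(-3*y*z + 2*exp(x + y), -3*x*z + 2*exp(x + y), -3*x*y - 3*sin(z) + cos(z))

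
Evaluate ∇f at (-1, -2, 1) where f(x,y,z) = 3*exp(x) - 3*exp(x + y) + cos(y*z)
(-(3 - 3*exp(2))*exp(-3), -3*exp(-3) + sin(2), -2*sin(2))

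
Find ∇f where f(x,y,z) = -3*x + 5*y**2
(-3, 10*y, 0)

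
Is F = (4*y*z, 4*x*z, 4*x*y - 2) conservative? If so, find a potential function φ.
Yes, F is conservative. φ = 2*z*(2*x*y - 1)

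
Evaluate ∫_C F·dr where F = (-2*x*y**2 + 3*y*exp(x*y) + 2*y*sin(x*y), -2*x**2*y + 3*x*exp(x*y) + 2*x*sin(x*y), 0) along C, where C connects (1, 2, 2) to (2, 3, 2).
-32 - 3*exp(2) - 2*cos(6) + 2*cos(2) + 3*exp(6)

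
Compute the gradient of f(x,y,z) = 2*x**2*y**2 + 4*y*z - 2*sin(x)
(4*x*y**2 - 2*cos(x), 4*x**2*y + 4*z, 4*y)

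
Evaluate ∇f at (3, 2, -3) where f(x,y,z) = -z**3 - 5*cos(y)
(0, 5*sin(2), -27)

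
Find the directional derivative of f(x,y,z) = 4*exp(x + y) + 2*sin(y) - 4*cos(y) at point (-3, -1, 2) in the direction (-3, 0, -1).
-6*sqrt(10)*exp(-4)/5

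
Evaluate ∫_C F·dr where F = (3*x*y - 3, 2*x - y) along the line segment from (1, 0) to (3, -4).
-58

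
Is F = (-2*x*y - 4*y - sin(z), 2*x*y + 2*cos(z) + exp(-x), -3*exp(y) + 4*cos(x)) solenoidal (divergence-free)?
No, ∇·F = 2*x - 2*y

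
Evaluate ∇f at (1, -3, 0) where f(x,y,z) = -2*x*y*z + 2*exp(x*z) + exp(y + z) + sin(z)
(0, exp(-3), exp(-3) + 9)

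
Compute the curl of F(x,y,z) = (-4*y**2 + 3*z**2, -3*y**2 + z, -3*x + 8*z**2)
(-1, 6*z + 3, 8*y)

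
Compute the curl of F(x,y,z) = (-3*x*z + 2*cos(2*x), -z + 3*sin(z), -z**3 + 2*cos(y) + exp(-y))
(-2*sin(y) - 3*cos(z) + 1 - exp(-y), -3*x, 0)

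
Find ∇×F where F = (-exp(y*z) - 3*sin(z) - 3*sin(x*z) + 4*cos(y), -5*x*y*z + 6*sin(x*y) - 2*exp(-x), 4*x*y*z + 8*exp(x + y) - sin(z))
(5*x*y + 4*x*z + 8*exp(x + y), -3*x*cos(x*z) - 4*y*z - y*exp(y*z) - 8*exp(x + y) - 3*cos(z), -5*y*z + 6*y*cos(x*y) + z*exp(y*z) + 4*sin(y) + 2*exp(-x))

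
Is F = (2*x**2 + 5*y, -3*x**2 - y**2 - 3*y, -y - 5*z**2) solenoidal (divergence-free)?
No, ∇·F = 4*x - 2*y - 10*z - 3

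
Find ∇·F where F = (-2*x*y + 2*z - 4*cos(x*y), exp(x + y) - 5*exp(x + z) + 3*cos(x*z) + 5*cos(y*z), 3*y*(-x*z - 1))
-3*x*y + 4*y*sin(x*y) - 2*y - 5*z*sin(y*z) + exp(x + y)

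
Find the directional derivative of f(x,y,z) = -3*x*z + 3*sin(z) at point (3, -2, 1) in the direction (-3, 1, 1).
3*sqrt(11)*cos(1)/11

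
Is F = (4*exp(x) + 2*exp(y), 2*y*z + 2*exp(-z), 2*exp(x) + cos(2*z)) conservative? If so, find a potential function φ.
No, ∇×F = (-2*y + 2*exp(-z), -2*exp(x), -2*exp(y)) ≠ 0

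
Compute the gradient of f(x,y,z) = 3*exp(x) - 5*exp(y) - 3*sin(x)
(3*exp(x) - 3*cos(x), -5*exp(y), 0)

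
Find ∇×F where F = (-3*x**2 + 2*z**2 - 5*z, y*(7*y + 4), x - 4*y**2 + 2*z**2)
(-8*y, 4*z - 6, 0)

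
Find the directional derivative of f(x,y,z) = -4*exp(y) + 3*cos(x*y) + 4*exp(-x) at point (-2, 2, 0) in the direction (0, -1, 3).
sqrt(10)*(3*sin(4) + 2*exp(2))/5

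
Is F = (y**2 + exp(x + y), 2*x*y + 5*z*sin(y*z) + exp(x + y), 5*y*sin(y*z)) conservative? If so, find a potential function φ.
Yes, F is conservative. φ = x*y**2 + exp(x + y) - 5*cos(y*z)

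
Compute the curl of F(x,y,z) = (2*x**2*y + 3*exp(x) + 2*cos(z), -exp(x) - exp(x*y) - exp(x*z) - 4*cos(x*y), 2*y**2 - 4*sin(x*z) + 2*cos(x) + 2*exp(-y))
(x*exp(x*z) + 4*y - 2*exp(-y), 4*z*cos(x*z) + 2*sin(x) - 2*sin(z), -2*x**2 - y*exp(x*y) + 4*y*sin(x*y) - z*exp(x*z) - exp(x))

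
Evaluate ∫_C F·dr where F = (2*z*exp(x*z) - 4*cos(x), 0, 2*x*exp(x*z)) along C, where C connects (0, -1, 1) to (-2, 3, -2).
-2 + 4*sin(2) + 2*exp(4)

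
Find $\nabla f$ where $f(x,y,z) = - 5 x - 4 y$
(-5, -4, 0)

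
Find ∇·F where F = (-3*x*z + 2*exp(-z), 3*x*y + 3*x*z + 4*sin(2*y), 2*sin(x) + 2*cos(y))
3*x - 3*z + 8*cos(2*y)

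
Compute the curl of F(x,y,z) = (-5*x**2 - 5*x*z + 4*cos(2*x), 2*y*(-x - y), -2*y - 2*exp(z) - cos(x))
(-2, -5*x - sin(x), -2*y)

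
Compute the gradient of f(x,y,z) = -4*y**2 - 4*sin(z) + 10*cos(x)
(-10*sin(x), -8*y, -4*cos(z))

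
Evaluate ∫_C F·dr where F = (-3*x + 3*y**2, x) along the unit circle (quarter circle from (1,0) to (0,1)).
-1/2 + pi/4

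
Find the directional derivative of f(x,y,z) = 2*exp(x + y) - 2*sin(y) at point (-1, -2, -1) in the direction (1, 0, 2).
2*sqrt(5)*exp(-3)/5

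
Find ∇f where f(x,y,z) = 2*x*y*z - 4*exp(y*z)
(2*y*z, 2*z*(x - 2*exp(y*z)), 2*y*(x - 2*exp(y*z)))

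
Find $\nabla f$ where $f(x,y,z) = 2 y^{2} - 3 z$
(0, 4*y, -3)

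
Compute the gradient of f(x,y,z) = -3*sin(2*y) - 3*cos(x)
(3*sin(x), -6*cos(2*y), 0)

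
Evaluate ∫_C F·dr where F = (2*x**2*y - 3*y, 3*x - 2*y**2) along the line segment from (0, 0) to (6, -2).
-632/3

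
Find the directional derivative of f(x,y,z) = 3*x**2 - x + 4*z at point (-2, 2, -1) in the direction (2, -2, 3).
-14*sqrt(17)/17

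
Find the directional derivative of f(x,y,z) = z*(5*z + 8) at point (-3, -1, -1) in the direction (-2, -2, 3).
-6*sqrt(17)/17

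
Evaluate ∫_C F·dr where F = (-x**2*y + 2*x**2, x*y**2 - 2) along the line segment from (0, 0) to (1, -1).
8/3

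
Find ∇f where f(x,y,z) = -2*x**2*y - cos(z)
(-4*x*y, -2*x**2, sin(z))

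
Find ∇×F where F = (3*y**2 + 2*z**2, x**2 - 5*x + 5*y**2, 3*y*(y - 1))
(6*y - 3, 4*z, 2*x - 6*y - 5)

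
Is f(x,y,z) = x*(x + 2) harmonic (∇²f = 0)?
No, ∇²f = 2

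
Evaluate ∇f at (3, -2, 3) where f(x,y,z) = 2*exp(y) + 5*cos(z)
(0, 2*exp(-2), -5*sin(3))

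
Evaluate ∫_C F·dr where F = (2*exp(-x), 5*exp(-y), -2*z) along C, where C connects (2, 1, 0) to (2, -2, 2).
-5*exp(2) - 4 + 5*exp(-1)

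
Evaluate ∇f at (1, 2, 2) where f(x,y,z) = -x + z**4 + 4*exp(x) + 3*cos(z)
(-1 + 4*E, 0, 32 - 3*sin(2))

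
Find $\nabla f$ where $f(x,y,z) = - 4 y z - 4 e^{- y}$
(0, -4*z + 4*exp(-y), -4*y)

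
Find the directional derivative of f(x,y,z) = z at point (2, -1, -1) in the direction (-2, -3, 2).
2*sqrt(17)/17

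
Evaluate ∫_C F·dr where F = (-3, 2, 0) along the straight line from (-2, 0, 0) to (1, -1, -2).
-11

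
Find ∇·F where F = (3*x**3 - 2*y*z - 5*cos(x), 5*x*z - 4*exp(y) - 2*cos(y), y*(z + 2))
9*x**2 + y - 4*exp(y) + 5*sin(x) + 2*sin(y)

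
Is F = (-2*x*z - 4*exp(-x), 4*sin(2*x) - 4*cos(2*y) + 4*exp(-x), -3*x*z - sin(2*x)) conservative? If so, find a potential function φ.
No, ∇×F = (0, -2*x + 3*z + 2*cos(2*x), 8*cos(2*x) - 4*exp(-x)) ≠ 0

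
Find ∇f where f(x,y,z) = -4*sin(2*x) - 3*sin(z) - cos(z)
(-8*cos(2*x), 0, sin(z) - 3*cos(z))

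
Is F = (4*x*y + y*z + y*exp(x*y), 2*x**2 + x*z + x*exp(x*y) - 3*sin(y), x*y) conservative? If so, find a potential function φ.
Yes, F is conservative. φ = 2*x**2*y + x*y*z + exp(x*y) + 3*cos(y)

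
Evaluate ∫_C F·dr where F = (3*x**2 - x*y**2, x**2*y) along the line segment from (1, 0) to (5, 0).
124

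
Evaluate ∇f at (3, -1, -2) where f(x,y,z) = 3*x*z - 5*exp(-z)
(-6, 0, 9 + 5*exp(2))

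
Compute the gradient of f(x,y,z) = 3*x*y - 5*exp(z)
(3*y, 3*x, -5*exp(z))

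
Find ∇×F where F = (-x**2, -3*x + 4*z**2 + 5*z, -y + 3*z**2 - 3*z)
(-8*z - 6, 0, -3)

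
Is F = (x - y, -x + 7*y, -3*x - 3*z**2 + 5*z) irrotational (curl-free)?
No, ∇×F = (0, 3, 0)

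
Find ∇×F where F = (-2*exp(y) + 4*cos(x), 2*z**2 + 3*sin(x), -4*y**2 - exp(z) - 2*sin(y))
(-8*y - 4*z - 2*cos(y), 0, 2*exp(y) + 3*cos(x))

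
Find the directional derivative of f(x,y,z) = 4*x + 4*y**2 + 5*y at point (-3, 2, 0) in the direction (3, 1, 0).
33*sqrt(10)/10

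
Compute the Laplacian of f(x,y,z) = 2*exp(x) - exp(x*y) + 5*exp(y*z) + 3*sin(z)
-x**2*exp(x*y) - y**2*exp(x*y) + 5*y**2*exp(y*z) + 5*z**2*exp(y*z) + 2*exp(x) - 3*sin(z)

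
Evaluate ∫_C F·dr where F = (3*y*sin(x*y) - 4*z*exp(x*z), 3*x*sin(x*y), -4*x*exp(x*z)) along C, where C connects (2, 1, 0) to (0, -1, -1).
-3 + 3*cos(2)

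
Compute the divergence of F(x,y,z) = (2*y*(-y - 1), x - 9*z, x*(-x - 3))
0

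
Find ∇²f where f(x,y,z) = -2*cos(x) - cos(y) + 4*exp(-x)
2*cos(x) + cos(y) + 4*exp(-x)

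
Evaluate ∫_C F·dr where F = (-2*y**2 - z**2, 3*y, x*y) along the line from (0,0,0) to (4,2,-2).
-46/3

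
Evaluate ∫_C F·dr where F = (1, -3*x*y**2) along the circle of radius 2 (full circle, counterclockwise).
-12*pi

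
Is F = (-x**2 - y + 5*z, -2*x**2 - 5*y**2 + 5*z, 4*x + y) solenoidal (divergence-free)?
No, ∇·F = -2*x - 10*y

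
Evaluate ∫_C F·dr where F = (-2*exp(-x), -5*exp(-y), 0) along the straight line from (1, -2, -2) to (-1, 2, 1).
((2 - 5*E)*exp(3) - 2*E + 5)*exp(-2)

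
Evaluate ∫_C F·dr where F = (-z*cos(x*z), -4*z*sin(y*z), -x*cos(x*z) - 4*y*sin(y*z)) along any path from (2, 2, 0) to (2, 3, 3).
-4 + 4*cos(9) - sin(6)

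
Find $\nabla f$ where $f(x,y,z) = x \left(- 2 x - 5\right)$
(-4*x - 5, 0, 0)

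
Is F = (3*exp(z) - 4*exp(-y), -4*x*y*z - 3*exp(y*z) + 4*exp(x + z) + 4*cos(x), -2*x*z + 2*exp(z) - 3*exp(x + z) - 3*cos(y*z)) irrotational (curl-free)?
No, ∇×F = (4*x*y + 3*y*exp(y*z) + 3*z*sin(y*z) - 4*exp(x + z), 2*z + 3*exp(z) + 3*exp(x + z), 4*((-y*z + exp(x + z) - sin(x))*exp(y) - 1)*exp(-y))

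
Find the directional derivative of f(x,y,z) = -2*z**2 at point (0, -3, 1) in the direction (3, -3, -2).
4*sqrt(22)/11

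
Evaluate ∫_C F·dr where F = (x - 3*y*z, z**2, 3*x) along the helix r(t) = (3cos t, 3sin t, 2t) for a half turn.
3*pi*(-16 + 9*pi)/2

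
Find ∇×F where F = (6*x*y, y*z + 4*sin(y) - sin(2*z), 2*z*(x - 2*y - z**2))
(-y - 4*z + 2*cos(2*z), -2*z, -6*x)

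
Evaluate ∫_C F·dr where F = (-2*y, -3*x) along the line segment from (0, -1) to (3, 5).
-39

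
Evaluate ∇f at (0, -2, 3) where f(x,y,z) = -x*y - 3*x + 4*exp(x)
(3, 0, 0)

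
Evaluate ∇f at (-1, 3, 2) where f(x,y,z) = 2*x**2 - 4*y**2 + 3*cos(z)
(-4, -24, -3*sin(2))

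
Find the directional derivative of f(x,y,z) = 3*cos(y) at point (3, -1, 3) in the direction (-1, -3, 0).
-9*sqrt(10)*sin(1)/10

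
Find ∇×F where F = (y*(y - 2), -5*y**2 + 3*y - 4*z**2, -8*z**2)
(8*z, 0, 2 - 2*y)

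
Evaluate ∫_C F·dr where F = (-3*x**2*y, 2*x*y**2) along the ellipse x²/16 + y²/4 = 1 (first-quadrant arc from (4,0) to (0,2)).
28*pi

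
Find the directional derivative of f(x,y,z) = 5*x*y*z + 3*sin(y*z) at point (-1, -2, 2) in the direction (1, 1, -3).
12*sqrt(11)*(-5 + 2*cos(4))/11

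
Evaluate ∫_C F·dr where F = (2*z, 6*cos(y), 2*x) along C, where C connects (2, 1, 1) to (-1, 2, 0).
-6*sin(1) - 4 + 6*sin(2)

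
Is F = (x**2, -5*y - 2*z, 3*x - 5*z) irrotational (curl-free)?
No, ∇×F = (2, -3, 0)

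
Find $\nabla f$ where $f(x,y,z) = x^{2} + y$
(2*x, 1, 0)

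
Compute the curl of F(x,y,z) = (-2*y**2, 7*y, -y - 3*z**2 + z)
(-1, 0, 4*y)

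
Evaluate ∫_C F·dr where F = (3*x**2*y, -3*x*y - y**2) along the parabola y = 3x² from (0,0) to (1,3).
-18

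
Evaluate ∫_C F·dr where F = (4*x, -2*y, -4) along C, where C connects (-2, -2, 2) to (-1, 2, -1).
6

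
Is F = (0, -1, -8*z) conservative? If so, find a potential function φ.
Yes, F is conservative. φ = -y - 4*z**2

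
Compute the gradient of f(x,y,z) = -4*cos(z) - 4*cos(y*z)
(0, 4*z*sin(y*z), 4*y*sin(y*z) + 4*sin(z))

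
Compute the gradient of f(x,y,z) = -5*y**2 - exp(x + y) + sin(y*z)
(-exp(x + y), -10*y + z*cos(y*z) - exp(x + y), y*cos(y*z))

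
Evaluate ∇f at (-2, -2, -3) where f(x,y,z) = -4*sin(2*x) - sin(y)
(-8*cos(4), -cos(2), 0)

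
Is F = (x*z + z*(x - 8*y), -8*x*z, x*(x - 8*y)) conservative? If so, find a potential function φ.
Yes, F is conservative. φ = x*z*(x - 8*y)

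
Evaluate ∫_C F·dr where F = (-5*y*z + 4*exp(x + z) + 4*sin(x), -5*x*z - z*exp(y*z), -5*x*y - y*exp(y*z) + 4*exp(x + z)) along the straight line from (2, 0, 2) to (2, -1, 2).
21 - exp(-2)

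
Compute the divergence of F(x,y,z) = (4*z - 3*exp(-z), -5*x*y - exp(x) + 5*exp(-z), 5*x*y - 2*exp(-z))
-5*x + 2*exp(-z)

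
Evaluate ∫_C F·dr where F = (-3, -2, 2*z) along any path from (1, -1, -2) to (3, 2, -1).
-15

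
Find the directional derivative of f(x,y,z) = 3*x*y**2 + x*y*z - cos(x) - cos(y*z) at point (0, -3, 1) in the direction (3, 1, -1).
4*sqrt(11)*(18 - sin(3))/11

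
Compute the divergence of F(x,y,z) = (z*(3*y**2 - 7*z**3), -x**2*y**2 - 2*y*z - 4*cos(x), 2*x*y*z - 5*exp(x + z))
-2*x**2*y + 2*x*y - 2*z - 5*exp(x + z)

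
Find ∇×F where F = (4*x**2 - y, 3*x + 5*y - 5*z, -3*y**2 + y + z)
(6 - 6*y, 0, 4)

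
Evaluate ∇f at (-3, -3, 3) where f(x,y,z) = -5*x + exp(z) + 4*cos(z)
(-5, 0, -4*sin(3) + exp(3))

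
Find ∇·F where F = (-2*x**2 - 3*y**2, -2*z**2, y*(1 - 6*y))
-4*x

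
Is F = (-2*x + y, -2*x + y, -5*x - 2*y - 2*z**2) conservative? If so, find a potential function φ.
No, ∇×F = (-2, 5, -3) ≠ 0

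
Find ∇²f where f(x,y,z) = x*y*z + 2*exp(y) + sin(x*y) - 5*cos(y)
-x**2*sin(x*y) - y**2*sin(x*y) + 2*exp(y) + 5*cos(y)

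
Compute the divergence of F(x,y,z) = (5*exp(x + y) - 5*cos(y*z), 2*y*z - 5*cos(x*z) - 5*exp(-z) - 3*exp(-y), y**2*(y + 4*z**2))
8*y**2*z + 2*z + 5*exp(x + y) + 3*exp(-y)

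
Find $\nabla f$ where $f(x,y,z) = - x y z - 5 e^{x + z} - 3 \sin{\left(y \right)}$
(-y*z - 5*exp(x + z), -x*z - 3*cos(y), -x*y - 5*exp(x + z))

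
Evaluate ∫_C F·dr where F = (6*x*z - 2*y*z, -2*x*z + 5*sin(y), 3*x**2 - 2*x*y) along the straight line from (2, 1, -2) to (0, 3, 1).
5*cos(1) - 5*cos(3) + 16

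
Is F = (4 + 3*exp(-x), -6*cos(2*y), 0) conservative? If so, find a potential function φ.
Yes, F is conservative. φ = 4*x - 3*sin(2*y) - 3*exp(-x)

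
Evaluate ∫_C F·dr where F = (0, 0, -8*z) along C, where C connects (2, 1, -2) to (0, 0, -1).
12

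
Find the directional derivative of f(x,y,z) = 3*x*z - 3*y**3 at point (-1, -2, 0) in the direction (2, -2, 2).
11*sqrt(3)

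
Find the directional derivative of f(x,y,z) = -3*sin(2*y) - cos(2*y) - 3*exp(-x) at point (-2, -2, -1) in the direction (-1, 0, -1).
-3*sqrt(2)*exp(2)/2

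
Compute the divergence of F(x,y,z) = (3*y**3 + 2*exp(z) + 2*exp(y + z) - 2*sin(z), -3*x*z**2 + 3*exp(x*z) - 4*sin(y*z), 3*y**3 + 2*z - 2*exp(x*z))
-2*x*exp(x*z) - 4*z*cos(y*z) + 2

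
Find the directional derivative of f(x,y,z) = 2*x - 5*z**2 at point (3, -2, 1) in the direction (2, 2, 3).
-26*sqrt(17)/17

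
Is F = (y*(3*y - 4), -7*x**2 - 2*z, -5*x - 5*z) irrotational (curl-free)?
No, ∇×F = (2, 5, -14*x - 6*y + 4)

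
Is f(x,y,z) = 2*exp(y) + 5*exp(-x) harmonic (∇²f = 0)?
No, ∇²f = 2*exp(y) + 5*exp(-x)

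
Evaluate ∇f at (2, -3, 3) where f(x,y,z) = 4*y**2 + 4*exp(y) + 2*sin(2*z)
(0, -24 + 4*exp(-3), 4*cos(6))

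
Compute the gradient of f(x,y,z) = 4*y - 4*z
(0, 4, -4)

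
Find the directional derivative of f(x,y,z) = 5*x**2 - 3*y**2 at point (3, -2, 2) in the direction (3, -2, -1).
33*sqrt(14)/7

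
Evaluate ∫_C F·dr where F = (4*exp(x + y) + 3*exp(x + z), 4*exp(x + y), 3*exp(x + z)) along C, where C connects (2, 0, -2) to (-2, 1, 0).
-4*exp(2) - 3 + 3*exp(-2) + 4*exp(-1)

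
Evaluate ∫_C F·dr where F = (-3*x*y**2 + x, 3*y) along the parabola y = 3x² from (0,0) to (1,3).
19/2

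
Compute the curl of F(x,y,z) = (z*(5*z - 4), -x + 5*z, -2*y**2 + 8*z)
(-4*y - 5, 10*z - 4, -1)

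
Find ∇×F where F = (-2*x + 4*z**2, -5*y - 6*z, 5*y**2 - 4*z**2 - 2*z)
(10*y + 6, 8*z, 0)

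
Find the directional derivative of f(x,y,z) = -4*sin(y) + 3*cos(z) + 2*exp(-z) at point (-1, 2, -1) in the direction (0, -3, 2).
2*sqrt(13)*(-2*E + 6*cos(2) + 3*sin(1))/13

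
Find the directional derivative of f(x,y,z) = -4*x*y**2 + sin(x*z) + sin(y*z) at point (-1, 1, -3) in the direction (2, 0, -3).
-2*sqrt(13)*(3*cos(3) + 4)/13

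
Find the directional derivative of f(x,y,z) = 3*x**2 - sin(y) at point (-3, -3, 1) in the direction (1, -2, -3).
sqrt(14)*(-9 + cos(3))/7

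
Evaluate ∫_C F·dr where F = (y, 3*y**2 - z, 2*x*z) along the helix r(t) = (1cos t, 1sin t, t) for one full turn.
-pi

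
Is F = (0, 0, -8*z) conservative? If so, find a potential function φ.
Yes, F is conservative. φ = -4*z**2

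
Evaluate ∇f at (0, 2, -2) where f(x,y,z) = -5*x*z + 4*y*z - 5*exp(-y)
(10, -8 + 5*exp(-2), 8)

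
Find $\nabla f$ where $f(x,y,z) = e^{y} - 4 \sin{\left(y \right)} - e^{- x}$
(exp(-x), exp(y) - 4*cos(y), 0)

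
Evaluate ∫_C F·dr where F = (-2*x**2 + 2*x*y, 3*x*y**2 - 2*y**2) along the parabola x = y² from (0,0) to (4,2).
-16/5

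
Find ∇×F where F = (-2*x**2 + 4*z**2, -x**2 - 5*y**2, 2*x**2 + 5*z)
(0, -4*x + 8*z, -2*x)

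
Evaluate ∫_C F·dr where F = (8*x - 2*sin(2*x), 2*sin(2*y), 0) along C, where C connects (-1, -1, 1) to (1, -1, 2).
0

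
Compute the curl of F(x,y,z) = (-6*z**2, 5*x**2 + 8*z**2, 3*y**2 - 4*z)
(6*y - 16*z, -12*z, 10*x)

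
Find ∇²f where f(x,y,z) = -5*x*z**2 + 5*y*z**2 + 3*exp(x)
-10*x + 10*y + 3*exp(x)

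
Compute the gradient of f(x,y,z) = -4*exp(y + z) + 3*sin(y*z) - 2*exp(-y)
(0, 3*z*cos(y*z) - 4*exp(y + z) + 2*exp(-y), 3*y*cos(y*z) - 4*exp(y + z))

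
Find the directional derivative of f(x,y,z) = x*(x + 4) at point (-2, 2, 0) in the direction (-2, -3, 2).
0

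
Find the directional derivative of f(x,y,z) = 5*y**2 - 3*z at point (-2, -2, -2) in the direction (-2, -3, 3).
51*sqrt(22)/22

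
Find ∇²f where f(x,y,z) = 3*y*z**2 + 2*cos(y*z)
-2*y*(y*cos(y*z) - 3) - 2*z**2*cos(y*z)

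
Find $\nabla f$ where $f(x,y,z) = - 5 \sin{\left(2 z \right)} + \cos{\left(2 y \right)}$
(0, -2*sin(2*y), -10*cos(2*z))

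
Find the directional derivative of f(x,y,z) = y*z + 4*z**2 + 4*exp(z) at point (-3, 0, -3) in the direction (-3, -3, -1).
sqrt(19)*(-4 + 33*exp(3))*exp(-3)/19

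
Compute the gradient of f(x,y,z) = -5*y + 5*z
(0, -5, 5)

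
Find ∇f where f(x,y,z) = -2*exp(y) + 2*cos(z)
(0, -2*exp(y), -2*sin(z))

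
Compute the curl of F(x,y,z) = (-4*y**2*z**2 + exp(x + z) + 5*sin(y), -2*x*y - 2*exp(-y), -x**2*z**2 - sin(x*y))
(-x*cos(x*y), 2*x*z**2 - 8*y**2*z + y*cos(x*y) + exp(x + z), 8*y*z**2 - 2*y - 5*cos(y))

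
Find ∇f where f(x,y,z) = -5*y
(0, -5, 0)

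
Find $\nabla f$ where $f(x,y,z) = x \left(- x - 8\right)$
(-2*x - 8, 0, 0)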